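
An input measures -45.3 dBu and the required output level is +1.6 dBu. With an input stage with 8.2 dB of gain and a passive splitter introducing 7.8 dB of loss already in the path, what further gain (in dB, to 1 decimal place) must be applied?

46.5 dB

The required make-up gain is the shortfall in the dB sum.
G = +1.6 − (-45.3) − 8.2 + 7.8 = 46.5 dB.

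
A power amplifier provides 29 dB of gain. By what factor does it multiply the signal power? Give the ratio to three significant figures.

794

Power ratio = 10^(dB/10).
10^(29/10) = 10^(2.900) = 794.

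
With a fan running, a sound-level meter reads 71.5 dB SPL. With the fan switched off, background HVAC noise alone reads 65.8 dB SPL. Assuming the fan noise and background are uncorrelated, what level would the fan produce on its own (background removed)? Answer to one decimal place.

70.1 dB SPL

Background correction is a power subtraction:
L_src = 10·log₁₀(10^(71.5/10) − 10^(65.8/10)) = 10·log₁₀(10320000) = 70.1 dB SPL.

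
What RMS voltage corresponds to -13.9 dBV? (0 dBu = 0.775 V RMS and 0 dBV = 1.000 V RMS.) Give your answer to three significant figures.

0.202 V

V = 1.000 V × 10^(-13.9/20).
= 1.000 × 0.2018 = 0.202 V.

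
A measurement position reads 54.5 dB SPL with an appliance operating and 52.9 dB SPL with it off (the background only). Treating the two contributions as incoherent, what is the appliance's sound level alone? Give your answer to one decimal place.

Remove the background by subtracting linear intensities:
L_src = 10·log₁₀(10^(54.5/10) − 10^(52.9/10)) = 10·log₁₀(86850) = 49.4 dB SPL.

49.4 dB SPL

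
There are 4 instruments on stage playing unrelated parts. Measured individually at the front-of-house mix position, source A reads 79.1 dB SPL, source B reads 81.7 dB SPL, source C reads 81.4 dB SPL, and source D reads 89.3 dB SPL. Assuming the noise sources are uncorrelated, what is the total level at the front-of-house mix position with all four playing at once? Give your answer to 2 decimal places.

Add the sources as powers (linear), then convert back to dB:
L_total = 10·log₁₀(10^(79.1/10) + 10^(81.7/10) + 10^(81.4/10) + 10^(89.3/10)) = 10·log₁₀(1218000000) = 90.86 dB SPL.

90.86 dB SPL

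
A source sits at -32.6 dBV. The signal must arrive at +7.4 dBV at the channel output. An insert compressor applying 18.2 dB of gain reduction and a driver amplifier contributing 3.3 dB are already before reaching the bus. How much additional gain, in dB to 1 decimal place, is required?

54.9 dB

The required make-up gain is the shortfall in the dB sum.
G = +7.4 − (-32.6) + 18.2 − 3.3 = 54.9 dB.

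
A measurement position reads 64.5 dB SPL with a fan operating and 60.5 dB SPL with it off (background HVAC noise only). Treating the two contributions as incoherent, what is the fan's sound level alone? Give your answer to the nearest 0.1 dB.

Remove the background by subtracting linear intensities:
L_src = 10·log₁₀(10^(64.5/10) − 10^(60.5/10)) = 10·log₁₀(1696000) = 62.3 dB SPL.

62.3 dB SPL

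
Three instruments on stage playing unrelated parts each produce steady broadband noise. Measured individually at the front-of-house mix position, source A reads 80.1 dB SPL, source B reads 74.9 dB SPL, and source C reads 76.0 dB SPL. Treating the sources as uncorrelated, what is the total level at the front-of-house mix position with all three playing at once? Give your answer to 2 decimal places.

82.38 dB SPL

Incoherent sources sum as intensities:
L_total = 10·log₁₀(10^(80.1/10) + 10^(74.9/10) + 10^(76.0/10)) = 10·log₁₀(173000000) = 82.38 dB SPL.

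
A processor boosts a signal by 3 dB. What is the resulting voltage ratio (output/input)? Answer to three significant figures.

1.41

Voltage ratio = 10^(dB/20).
10^(3/20) = 10^(0.1500) = 1.41.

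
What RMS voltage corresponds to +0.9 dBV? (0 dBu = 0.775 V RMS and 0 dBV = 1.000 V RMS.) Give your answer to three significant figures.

1.11 V

V = 1.000 V × 10^(+0.9/20).
= 1.000 × 1.109 = 1.11 V.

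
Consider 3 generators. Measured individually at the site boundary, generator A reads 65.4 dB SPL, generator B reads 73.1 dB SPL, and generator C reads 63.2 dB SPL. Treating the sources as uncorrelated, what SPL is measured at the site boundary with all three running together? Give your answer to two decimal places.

74.15 dB SPL

Add the sources as powers (linear), then convert back to dB:
L_total = 10·log₁₀(10^(65.4/10) + 10^(73.1/10) + 10^(63.2/10)) = 10·log₁₀(25970000) = 74.15 dB SPL.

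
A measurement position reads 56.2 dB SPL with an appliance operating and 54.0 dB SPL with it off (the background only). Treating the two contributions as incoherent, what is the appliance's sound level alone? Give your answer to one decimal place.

52.2 dB SPL

Subtract intensities: L_src = 10·log₁₀(10^(L_total/10) − 10^(L_bg/10)).
L_src = 10·log₁₀(10^(56.2/10) − 10^(54.0/10)) = 10·log₁₀(165700) = 52.2 dB SPL.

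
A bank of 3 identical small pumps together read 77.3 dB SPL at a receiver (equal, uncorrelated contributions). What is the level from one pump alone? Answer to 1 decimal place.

3 equal incoherent sources add 10·log₁₀(3) = 4.77 dB over one source.
L_one = 77.3 − 4.77 = 72.5 dB SPL.

72.5 dB SPL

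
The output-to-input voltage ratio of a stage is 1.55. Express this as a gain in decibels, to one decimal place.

3.8 dB

For a voltage ratio, dB = 20·log₁₀(V₂/V₁).
20·log₁₀(1.55) = 3.8 dB.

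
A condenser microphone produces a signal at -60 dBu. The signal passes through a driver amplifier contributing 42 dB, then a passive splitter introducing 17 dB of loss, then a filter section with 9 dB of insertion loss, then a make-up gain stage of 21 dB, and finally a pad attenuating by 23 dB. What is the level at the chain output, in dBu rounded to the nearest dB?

-46 dBu

In dB, series stages simply add:
-60 + 42 − 17 − 9 + 21 − 23 = -46 dBu.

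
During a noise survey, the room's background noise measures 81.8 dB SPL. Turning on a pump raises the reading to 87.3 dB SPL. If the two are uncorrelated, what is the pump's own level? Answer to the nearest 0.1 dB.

Subtract intensities: L_src = 10·log₁₀(10^(L_total/10) − 10^(L_bg/10)).
L_src = 10·log₁₀(10^(87.3/10) − 10^(81.8/10)) = 10·log₁₀(385700000) = 85.9 dB SPL.

85.9 dB SPL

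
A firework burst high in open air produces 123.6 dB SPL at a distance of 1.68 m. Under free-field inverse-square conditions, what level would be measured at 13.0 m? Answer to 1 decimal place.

For a point source in a free field, ΔL = −20·log₁₀(d₂/d₁).
ΔL = −20·log₁₀(13.0/1.68) = -17.77 dB, so L₂ = 123.6 + (-17.77) = 105.8 dB SPL.

105.8 dB SPL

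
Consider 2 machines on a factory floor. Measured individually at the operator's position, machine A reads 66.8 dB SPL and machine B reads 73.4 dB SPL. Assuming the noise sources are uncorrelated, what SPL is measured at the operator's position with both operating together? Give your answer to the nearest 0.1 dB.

Uncorrelated sources add in intensity (power), not in dB.
L_total = 10·log₁₀(10^(66.8/10) + 10^(73.4/10)) = 10·log₁₀(26660000) = 74.3 dB SPL.

74.3 dB SPL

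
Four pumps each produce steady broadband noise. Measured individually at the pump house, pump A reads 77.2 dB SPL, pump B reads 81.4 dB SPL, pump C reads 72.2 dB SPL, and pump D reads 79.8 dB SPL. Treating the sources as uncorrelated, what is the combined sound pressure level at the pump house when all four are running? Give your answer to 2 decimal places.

84.81 dB SPL

Incoherent sources sum as intensities:
L_total = 10·log₁₀(10^(77.2/10) + 10^(81.4/10) + 10^(72.2/10) + 10^(79.8/10)) = 10·log₁₀(302600000) = 84.81 dB SPL.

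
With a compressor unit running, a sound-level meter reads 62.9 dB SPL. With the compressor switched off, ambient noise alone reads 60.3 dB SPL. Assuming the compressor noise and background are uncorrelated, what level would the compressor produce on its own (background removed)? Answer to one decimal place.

59.4 dB SPL

Subtract intensities: L_src = 10·log₁₀(10^(L_total/10) − 10^(L_bg/10)).
L_src = 10·log₁₀(10^(62.9/10) − 10^(60.3/10)) = 10·log₁₀(878300) = 59.4 dB SPL.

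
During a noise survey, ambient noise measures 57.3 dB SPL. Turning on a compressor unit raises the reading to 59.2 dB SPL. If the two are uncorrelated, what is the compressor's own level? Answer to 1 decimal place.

54.7 dB SPL

Background correction is a power subtraction:
L_src = 10·log₁₀(10^(59.2/10) − 10^(57.3/10)) = 10·log₁₀(294700) = 54.7 dB SPL.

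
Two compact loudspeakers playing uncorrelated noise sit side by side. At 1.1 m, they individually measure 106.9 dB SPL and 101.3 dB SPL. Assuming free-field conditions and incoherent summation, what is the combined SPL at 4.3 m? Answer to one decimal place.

96.1 dB SPL

Combined at 1.1 m: 10·log₁₀(10^(106.9/10)+10^(101.3/10)) = 107.96 dB SPL.
Then apply −20·log₁₀(4.3/1.1) = -11.84 dB → 96.1 dB SPL.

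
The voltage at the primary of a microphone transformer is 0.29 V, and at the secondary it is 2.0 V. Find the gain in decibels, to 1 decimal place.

Voltage is an amplitude quantity, so gain = 20·log₁₀(V_out/V_in).
20·log₁₀(2.0/0.29) = 20·log₁₀(6.897) = 16.8 dB.

16.8 dB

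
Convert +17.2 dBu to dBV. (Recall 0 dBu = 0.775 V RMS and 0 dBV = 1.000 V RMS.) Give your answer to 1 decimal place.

The offset between the scales is 20·log₁₀(0.775/1.000) = −2.214 dB.
So dBV = +17.2 − 2.214 = +15.0 dBV.

+15.0 dBV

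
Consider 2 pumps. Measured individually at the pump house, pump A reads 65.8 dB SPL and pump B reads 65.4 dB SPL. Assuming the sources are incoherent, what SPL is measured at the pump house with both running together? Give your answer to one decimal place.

Uncorrelated sources add in intensity (power), not in dB.
L_total = 10·log₁₀(10^(65.8/10) + 10^(65.4/10)) = 10·log₁₀(7269000) = 68.6 dB SPL.

68.6 dB SPL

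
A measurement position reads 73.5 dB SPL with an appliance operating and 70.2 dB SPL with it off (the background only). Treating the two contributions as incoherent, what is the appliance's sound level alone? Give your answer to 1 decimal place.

70.8 dB SPL

Subtract intensities: L_src = 10·log₁₀(10^(L_total/10) − 10^(L_bg/10)).
L_src = 10·log₁₀(10^(73.5/10) − 10^(70.2/10)) = 10·log₁₀(11920000) = 70.8 dB SPL.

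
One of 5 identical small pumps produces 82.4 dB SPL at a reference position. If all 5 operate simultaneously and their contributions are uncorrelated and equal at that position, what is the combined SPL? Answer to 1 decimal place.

5 equal incoherent sources raise the level by 10·log₁₀(5) = 6.99 dB.
L_total = 82.4 + 6.99 = 89.4 dB SPL.

89.4 dB SPL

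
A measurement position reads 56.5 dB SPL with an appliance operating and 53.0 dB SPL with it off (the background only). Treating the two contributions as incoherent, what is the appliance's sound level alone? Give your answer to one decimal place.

53.9 dB SPL

Subtract intensities: L_src = 10·log₁₀(10^(L_total/10) − 10^(L_bg/10)).
L_src = 10·log₁₀(10^(56.5/10) − 10^(53.0/10)) = 10·log₁₀(247200) = 53.9 dB SPL.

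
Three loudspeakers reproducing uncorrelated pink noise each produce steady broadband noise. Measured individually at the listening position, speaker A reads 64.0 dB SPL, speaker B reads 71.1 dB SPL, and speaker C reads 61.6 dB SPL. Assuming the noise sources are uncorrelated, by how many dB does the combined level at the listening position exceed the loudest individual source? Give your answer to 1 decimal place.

1.2 dB

Uncorrelated sources add in intensity (power), not in dB.
L_total = 10·log₁₀(10^(64.0/10) + 10^(71.1/10) + 10^(61.6/10)) = 72.26 dB SPL.
Excess over the loudest (71.1 dB): 72.26 − 71.1 = 1.2 dB.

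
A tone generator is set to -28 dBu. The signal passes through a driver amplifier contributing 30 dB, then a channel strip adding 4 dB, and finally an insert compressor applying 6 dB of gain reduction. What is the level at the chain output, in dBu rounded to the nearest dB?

Gain stages sum in dB:
-28 + 30 + 4 − 6 = 0 dBu.

0 dBu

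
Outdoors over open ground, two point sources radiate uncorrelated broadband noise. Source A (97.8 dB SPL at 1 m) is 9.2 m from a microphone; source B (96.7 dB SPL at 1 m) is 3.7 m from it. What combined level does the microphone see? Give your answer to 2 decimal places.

86.16 dB SPL

At the listener: L_A = 97.8 − 20·log₁₀(9.2) = 78.524 dB; L_B = 96.7 − 20·log₁₀(3.7) = 85.336 dB.
Combined: 10·log₁₀(10^(78.524/10)+10^(85.336/10)) = 86.16 dB SPL.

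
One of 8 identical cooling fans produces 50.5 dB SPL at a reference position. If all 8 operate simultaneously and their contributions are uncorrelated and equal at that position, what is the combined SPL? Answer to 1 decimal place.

8 equal incoherent sources raise the level by 10·log₁₀(8) = 9.03 dB.
L_total = 50.5 + 9.03 = 59.5 dB SPL.

59.5 dB SPL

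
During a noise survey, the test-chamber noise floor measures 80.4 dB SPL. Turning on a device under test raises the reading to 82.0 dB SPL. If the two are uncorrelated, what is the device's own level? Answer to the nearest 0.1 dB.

Remove the background by subtracting linear intensities:
L_src = 10·log₁₀(10^(82.0/10) − 10^(80.4/10)) = 10·log₁₀(48840000) = 76.9 dB SPL.

76.9 dB SPL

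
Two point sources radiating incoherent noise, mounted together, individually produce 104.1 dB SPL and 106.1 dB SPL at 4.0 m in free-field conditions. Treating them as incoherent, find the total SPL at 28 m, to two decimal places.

Combined at 4.0 m: 10·log₁₀(10^(104.1/10)+10^(106.1/10)) = 108.224 dB SPL.
Then apply −20·log₁₀(28/4.0) = -16.902 dB → 91.32 dB SPL.

91.32 dB SPL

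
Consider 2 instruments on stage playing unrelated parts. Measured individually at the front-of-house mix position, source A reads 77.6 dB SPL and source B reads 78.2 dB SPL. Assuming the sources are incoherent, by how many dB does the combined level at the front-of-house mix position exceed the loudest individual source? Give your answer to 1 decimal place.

2.7 dB

Incoherent sources sum as intensities:
L_total = 10·log₁₀(10^(77.6/10) + 10^(78.2/10)) = 80.92 dB SPL.
Excess over the loudest (78.2 dB): 80.92 − 78.2 = 2.7 dB.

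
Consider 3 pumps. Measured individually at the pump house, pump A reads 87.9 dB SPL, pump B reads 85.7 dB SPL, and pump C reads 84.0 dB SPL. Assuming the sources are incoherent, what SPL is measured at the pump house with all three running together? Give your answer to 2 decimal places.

Uncorrelated sources add in intensity (power), not in dB.
L_total = 10·log₁₀(10^(87.9/10) + 10^(85.7/10) + 10^(84.0/10)) = 10·log₁₀(1239000000) = 90.93 dB SPL.

90.93 dB SPL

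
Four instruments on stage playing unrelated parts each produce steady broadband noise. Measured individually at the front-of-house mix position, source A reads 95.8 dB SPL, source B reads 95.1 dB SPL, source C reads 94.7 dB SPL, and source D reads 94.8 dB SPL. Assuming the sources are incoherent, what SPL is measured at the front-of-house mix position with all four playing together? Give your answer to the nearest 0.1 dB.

101.1 dB SPL

Uncorrelated sources add in intensity (power), not in dB.
L_total = 10·log₁₀(10^(95.8/10) + 10^(95.1/10) + 10^(94.7/10) + 10^(94.8/10)) = 10·log₁₀(13009000000) = 101.1 dB SPL.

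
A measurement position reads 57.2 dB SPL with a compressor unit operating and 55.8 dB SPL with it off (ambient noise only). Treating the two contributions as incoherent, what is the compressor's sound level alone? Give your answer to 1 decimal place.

Subtract intensities: L_src = 10·log₁₀(10^(L_total/10) − 10^(L_bg/10)).
L_src = 10·log₁₀(10^(57.2/10) − 10^(55.8/10)) = 10·log₁₀(144600) = 51.6 dB SPL.

51.6 dB SPL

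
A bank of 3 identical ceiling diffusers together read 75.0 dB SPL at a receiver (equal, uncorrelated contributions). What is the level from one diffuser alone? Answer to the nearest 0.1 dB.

3 equal incoherent sources add 10·log₁₀(3) = 4.77 dB over one source.
L_one = 75.0 − 4.77 = 70.2 dB SPL.

70.2 dB SPL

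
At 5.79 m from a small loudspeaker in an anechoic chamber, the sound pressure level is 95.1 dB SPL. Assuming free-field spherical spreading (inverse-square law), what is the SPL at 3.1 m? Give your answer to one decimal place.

100.5 dB SPL

For a point source in a free field, ΔL = −20·log₁₀(d₂/d₁).
ΔL = −20·log₁₀(3.1/5.79) = 5.43 dB, so L₂ = 95.1 + (5.43) = 100.5 dB SPL.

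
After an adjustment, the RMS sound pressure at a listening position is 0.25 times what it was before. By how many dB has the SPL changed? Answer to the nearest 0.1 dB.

-12.0 dB

Sound pressure is an amplitude quantity: ΔL = 20·log₁₀(p₂/p₁).
20·log₁₀(0.25) = -12.0 dB.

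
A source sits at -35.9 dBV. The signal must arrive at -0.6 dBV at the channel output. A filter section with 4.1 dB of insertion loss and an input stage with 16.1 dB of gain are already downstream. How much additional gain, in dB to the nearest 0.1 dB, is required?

The required make-up gain is the shortfall in the dB sum.
G = -0.6 − (-35.9) + 4.1 − 16.1 = 23.3 dB.

23.3 dB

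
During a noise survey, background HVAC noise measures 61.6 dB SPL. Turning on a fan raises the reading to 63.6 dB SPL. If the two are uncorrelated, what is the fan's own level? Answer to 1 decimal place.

Background correction is a power subtraction:
L_src = 10·log₁₀(10^(63.6/10) − 10^(61.6/10)) = 10·log₁₀(845400) = 59.3 dB SPL.

59.3 dB SPL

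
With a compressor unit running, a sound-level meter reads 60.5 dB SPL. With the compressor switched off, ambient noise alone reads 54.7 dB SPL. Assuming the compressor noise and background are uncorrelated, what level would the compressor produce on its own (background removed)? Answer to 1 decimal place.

59.2 dB SPL

Subtract intensities: L_src = 10·log₁₀(10^(L_total/10) − 10^(L_bg/10)).
L_src = 10·log₁₀(10^(60.5/10) − 10^(54.7/10)) = 10·log₁₀(826900) = 59.2 dB SPL.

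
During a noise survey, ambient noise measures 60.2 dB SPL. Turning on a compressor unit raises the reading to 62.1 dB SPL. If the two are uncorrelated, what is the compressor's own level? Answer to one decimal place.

57.6 dB SPL

Subtract intensities: L_src = 10·log₁₀(10^(L_total/10) − 10^(L_bg/10)).
L_src = 10·log₁₀(10^(62.1/10) − 10^(60.2/10)) = 10·log₁₀(574700) = 57.6 dB SPL.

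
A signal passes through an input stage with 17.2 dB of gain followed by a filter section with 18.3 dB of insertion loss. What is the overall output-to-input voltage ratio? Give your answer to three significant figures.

0.881

Net gain = 17.2 + (−18.3) = -1.1 dB.
Voltage ratio = 10^(-1.1/20) = 0.881.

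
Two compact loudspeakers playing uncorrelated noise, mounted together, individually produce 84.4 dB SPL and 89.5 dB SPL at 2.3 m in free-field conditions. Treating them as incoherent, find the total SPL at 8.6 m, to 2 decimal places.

Combined at 2.3 m: 10·log₁₀(10^(84.4/10)+10^(89.5/10)) = 90.669 dB SPL.
Then apply −20·log₁₀(8.6/2.3) = -11.455 dB → 79.21 dB SPL.

79.21 dB SPL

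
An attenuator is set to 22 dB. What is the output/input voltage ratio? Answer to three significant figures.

Voltage ratio = 10^(dB/20).
10^(-22/20) = 10^(-1.100) = 0.0794.

0.0794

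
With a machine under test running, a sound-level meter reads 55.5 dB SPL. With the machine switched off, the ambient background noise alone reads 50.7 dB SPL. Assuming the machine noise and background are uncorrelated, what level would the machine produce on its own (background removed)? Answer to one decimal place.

Background correction is a power subtraction:
L_src = 10·log₁₀(10^(55.5/10) − 10^(50.7/10)) = 10·log₁₀(237300) = 53.8 dB SPL.

53.8 dB SPL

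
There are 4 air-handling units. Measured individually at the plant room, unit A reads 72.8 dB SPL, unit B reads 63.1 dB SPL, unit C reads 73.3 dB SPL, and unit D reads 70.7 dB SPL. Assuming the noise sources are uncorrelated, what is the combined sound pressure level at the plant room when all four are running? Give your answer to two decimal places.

77.34 dB SPL

Incoherent sources sum as intensities:
L_total = 10·log₁₀(10^(72.8/10) + 10^(63.1/10) + 10^(73.3/10) + 10^(70.7/10)) = 10·log₁₀(54220000) = 77.34 dB SPL.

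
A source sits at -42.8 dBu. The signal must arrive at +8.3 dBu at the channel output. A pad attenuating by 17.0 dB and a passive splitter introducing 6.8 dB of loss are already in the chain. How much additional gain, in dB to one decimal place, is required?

74.9 dB

The required make-up gain is the shortfall in the dB sum.
G = +8.3 − (-42.8) + 17.0 + 6.8 = 74.9 dB.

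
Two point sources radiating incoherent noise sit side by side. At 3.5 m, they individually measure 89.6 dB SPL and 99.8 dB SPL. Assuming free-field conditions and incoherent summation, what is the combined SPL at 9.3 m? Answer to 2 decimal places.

91.71 dB SPL

Combined at 3.5 m: 10·log₁₀(10^(89.6/10)+10^(99.8/10)) = 100.196 dB SPL.
Then apply −20·log₁₀(9.3/3.5) = -8.488 dB → 91.71 dB SPL.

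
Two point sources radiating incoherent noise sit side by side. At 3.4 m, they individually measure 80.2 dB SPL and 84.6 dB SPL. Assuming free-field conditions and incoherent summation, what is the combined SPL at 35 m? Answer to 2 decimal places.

Combined at 3.4 m: 10·log₁₀(10^(80.2/10)+10^(84.6/10)) = 85.945 dB SPL.
Then apply −20·log₁₀(35/3.4) = -20.252 dB → 65.69 dB SPL.

65.69 dB SPL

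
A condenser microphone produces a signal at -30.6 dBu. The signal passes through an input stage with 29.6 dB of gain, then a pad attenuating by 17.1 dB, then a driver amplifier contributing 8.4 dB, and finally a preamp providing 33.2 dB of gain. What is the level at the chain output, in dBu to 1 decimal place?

+23.5 dBu

Gain stages sum in dB:
-30.6 + 29.6 − 17.1 + 8.4 + 33.2 = +23.5 dBu.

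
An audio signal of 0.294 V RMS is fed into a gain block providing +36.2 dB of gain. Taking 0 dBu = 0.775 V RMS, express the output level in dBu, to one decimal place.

+27.8 dBu

Input level: 20·log₁₀(0.294/0.775) = -8.42 dBu.
Output: -8.42 + 36.2 = +27.8 dBu.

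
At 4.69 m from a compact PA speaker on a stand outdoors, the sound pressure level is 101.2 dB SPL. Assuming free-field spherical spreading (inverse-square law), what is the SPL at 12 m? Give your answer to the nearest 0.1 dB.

93.0 dB SPL

For a point source in a free field, ΔL = −20·log₁₀(d₂/d₁).
ΔL = −20·log₁₀(12/4.69) = -8.16 dB, so L₂ = 101.2 + (-8.16) = 93.0 dB SPL.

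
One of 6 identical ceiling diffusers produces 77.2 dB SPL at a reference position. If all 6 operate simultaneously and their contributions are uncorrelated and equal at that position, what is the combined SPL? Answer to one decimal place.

6 equal incoherent sources raise the level by 10·log₁₀(6) = 7.78 dB.
L_total = 77.2 + 7.78 = 85.0 dB SPL.

85.0 dB SPL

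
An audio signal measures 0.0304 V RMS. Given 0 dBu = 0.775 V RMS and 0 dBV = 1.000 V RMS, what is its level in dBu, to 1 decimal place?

-28.1 dBu

dBu = 20·log₁₀(V / 0.775 V).
20·log₁₀(0.0304/0.775) = -28.1 dBu.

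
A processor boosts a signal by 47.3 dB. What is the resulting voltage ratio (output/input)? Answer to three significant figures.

232

Voltage ratio = 10^(dB/20).
10^(47.3/20) = 10^(2.365) = 232.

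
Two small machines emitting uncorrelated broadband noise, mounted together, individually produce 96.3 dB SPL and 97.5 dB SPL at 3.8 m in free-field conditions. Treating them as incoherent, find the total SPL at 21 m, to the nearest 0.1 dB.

Combined at 3.8 m: 10·log₁₀(10^(96.3/10)+10^(97.5/10)) = 99.95 dB SPL.
Then apply −20·log₁₀(21/3.8) = -14.85 dB → 85.1 dB SPL.

85.1 dB SPL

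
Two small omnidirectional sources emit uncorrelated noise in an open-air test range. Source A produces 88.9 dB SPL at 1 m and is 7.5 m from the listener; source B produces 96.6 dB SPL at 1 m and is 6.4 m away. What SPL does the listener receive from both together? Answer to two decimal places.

At the listener: L_A = 88.9 − 20·log₁₀(7.5) = 71.399 dB; L_B = 96.6 − 20·log₁₀(6.4) = 80.476 dB.
Combined: 10·log₁₀(10^(71.399/10)+10^(80.476/10)) = 80.98 dB SPL.

80.98 dB SPL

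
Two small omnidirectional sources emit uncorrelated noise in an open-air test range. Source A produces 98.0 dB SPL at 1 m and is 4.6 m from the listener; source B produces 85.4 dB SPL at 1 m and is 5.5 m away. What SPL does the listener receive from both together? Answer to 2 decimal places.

84.91 dB SPL

At the listener: L_A = 98.0 − 20·log₁₀(4.6) = 84.745 dB; L_B = 85.4 − 20·log₁₀(5.5) = 70.593 dB.
Combined: 10·log₁₀(10^(84.745/10)+10^(70.593/10)) = 84.91 dB SPL.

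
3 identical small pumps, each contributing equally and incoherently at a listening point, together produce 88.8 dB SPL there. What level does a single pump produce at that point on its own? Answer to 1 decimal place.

3 equal incoherent sources add 10·log₁₀(3) = 4.77 dB over one source.
L_one = 88.8 − 4.77 = 84.0 dB SPL.

84.0 dB SPL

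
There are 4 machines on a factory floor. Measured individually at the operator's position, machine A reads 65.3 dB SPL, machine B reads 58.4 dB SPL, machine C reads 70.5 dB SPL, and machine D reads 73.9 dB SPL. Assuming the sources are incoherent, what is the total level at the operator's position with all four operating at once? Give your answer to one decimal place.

76.0 dB SPL

Add the sources as powers (linear), then convert back to dB:
L_total = 10·log₁₀(10^(65.3/10) + 10^(58.4/10) + 10^(70.5/10) + 10^(73.9/10)) = 10·log₁₀(39850000) = 76.0 dB SPL.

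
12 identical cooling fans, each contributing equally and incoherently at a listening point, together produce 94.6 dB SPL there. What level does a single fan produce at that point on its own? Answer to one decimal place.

83.8 dB SPL

12 equal incoherent sources add 10·log₁₀(12) = 10.79 dB over one source.
L_one = 94.6 − 10.79 = 83.8 dB SPL.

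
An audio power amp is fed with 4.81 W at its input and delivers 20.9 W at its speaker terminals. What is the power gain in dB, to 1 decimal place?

6.4 dB

Power ratio → dB uses the 10·log₁₀ form:
10·log₁₀(20.9/4.81) = 10·log₁₀(4.345) = 6.4 dB.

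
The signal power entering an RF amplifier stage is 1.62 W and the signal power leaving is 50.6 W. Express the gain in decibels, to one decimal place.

Power ratio → dB uses the 10·log₁₀ form:
10·log₁₀(50.6/1.62) = 10·log₁₀(31.23) = 14.9 dB.

14.9 dB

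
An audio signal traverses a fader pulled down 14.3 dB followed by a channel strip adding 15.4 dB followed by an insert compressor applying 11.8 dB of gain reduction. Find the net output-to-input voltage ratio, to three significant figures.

0.292

Net gain = (−14.3) + 15.4 + (−11.8) = -10.7 dB.
Voltage ratio = 10^(-10.7/20) = 0.292.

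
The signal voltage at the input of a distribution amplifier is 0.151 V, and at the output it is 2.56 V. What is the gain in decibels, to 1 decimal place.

Voltage ratio → dB uses the 20·log₁₀ form:
20·log₁₀(2.56/0.151) = 20·log₁₀(16.95) = 24.6 dB.

24.6 dB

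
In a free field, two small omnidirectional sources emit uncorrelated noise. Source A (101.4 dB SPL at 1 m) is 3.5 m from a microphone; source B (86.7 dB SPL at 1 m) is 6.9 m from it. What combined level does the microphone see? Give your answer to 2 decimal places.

90.56 dB SPL

At the listener: L_A = 101.4 − 20·log₁₀(3.5) = 90.519 dB; L_B = 86.7 − 20·log₁₀(6.9) = 69.923 dB.
Combined: 10·log₁₀(10^(90.519/10)+10^(69.923/10)) = 90.56 dB SPL.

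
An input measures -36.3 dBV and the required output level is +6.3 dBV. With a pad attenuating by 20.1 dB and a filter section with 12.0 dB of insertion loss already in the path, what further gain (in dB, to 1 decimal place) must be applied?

74.7 dB

The required make-up gain is the shortfall in the dB sum.
G = +6.3 − (-36.3) + 20.1 + 12.0 = 74.7 dB.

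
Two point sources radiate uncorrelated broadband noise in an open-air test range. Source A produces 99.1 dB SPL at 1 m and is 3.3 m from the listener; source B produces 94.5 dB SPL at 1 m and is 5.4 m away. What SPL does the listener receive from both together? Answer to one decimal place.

At the listener: L_A = 99.1 − 20·log₁₀(3.3) = 88.73 dB; L_B = 94.5 − 20·log₁₀(5.4) = 79.85 dB.
Combined: 10·log₁₀(10^(88.73/10)+10^(79.85/10)) = 89.3 dB SPL.

89.3 dB SPL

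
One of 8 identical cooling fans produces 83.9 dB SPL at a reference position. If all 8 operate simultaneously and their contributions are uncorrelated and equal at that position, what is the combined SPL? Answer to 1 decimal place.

8 equal incoherent sources raise the level by 10·log₁₀(8) = 9.03 dB.
L_total = 83.9 + 9.03 = 92.9 dB SPL.

92.9 dB SPL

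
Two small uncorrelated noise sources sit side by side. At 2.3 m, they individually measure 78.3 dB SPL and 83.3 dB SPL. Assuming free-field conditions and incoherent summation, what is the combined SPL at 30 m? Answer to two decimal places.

Combined at 2.3 m: 10·log₁₀(10^(78.3/10)+10^(83.3/10)) = 84.493 dB SPL.
Then apply −20·log₁₀(30/2.3) = -22.308 dB → 62.19 dB SPL.

62.19 dB SPL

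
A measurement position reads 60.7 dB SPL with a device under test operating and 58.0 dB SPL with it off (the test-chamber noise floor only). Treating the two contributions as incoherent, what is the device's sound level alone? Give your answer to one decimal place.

Subtract intensities: L_src = 10·log₁₀(10^(L_total/10) − 10^(L_bg/10)).
L_src = 10·log₁₀(10^(60.7/10) − 10^(58.0/10)) = 10·log₁₀(543900) = 57.4 dB SPL.

57.4 dB SPL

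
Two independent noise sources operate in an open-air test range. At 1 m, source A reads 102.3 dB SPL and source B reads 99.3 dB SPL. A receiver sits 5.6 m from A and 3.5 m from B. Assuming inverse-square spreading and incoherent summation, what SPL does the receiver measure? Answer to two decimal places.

90.92 dB SPL

At the listener: L_A = 102.3 − 20·log₁₀(5.6) = 87.336 dB; L_B = 99.3 − 20·log₁₀(3.5) = 88.419 dB.
Combined: 10·log₁₀(10^(87.336/10)+10^(88.419/10)) = 90.92 dB SPL.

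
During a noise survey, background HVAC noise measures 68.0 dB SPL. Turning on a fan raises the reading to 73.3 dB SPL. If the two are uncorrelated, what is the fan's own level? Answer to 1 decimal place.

71.8 dB SPL

Subtract intensities: L_src = 10·log₁₀(10^(L_total/10) − 10^(L_bg/10)).
L_src = 10·log₁₀(10^(73.3/10) − 10^(68.0/10)) = 10·log₁₀(15070000) = 71.8 dB SPL.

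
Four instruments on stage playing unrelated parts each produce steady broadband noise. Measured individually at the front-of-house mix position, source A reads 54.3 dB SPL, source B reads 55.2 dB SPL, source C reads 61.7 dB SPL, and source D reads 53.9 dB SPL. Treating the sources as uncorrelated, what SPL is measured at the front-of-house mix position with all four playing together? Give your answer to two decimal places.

63.66 dB SPL

Add the sources as powers (linear), then convert back to dB:
L_total = 10·log₁₀(10^(54.3/10) + 10^(55.2/10) + 10^(61.7/10) + 10^(53.9/10)) = 10·log₁₀(2325000) = 63.66 dB SPL.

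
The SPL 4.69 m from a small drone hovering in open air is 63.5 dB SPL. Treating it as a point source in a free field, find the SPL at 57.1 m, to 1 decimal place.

Inverse-square spreading gives ΔL = −20·log₁₀(d₂/d₁).
ΔL = −20·log₁₀(57.1/4.69) = -21.71 dB, so L₂ = 63.5 + (-21.71) = 41.8 dB SPL.

41.8 dB SPL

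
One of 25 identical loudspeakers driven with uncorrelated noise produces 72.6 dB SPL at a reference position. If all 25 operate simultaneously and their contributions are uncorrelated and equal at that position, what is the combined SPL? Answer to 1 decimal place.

86.6 dB SPL

25 equal incoherent sources raise the level by 10·log₁₀(25) = 13.98 dB.
L_total = 72.6 + 13.98 = 86.6 dB SPL.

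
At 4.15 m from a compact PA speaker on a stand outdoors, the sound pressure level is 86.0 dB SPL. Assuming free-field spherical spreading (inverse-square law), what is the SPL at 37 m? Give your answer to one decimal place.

For a point source in a free field, ΔL = −20·log₁₀(d₂/d₁).
ΔL = −20·log₁₀(37/4.15) = -19.00 dB, so L₂ = 86.0 + (-19.00) = 67.0 dB SPL.

67.0 dB SPL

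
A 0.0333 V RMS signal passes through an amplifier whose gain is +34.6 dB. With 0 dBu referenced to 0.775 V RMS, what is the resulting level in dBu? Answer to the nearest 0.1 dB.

Input level: 20·log₁₀(0.0333/0.775) = -27.34 dBu.
Output: -27.34 + 34.6 = +7.3 dBu.

+7.3 dBu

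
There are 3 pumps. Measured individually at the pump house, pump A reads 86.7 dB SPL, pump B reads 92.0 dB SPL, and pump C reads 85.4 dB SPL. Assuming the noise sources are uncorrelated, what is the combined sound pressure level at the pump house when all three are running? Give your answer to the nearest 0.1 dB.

93.8 dB SPL

Incoherent sources sum as intensities:
L_total = 10·log₁₀(10^(86.7/10) + 10^(92.0/10) + 10^(85.4/10)) = 10·log₁₀(2399000000) = 93.8 dB SPL.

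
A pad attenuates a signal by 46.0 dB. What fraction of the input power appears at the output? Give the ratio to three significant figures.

Power ratio = 10^(dB/10).
10^(-46.0/10) = 10^(-4.600) = 0.0000251.

0.0000251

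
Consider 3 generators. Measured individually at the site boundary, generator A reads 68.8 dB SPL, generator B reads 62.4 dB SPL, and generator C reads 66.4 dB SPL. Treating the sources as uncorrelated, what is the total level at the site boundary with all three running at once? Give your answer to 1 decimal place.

71.4 dB SPL

Add the sources as powers (linear), then convert back to dB:
L_total = 10·log₁₀(10^(68.8/10) + 10^(62.4/10) + 10^(66.4/10)) = 10·log₁₀(13690000) = 71.4 dB SPL.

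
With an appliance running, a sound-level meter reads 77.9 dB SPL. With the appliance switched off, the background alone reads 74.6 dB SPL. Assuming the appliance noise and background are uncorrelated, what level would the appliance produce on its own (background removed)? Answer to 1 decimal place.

75.2 dB SPL

Background correction is a power subtraction:
L_src = 10·log₁₀(10^(77.9/10) − 10^(74.6/10)) = 10·log₁₀(32820000) = 75.2 dB SPL.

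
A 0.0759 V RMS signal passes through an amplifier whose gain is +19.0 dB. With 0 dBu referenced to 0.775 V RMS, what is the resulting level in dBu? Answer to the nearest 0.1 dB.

Input level: 20·log₁₀(0.0759/0.775) = -20.18 dBu.
Output: -20.18 + 19.0 = -1.2 dBu.

-1.2 dBu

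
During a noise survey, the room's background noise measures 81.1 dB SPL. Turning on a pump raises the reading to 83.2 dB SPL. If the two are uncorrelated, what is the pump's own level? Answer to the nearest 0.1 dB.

79.0 dB SPL

Background correction is a power subtraction:
L_src = 10·log₁₀(10^(83.2/10) − 10^(81.1/10)) = 10·log₁₀(80100000) = 79.0 dB SPL.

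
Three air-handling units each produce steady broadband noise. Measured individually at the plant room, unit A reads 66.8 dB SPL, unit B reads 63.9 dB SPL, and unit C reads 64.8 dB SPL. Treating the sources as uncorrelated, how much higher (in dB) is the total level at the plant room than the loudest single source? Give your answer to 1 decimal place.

3.3 dB

Uncorrelated sources add in intensity (power), not in dB.
L_total = 10·log₁₀(10^(66.8/10) + 10^(63.9/10) + 10^(64.8/10)) = 70.11 dB SPL.
Excess over the loudest (66.8 dB): 70.11 − 66.8 = 3.3 dB.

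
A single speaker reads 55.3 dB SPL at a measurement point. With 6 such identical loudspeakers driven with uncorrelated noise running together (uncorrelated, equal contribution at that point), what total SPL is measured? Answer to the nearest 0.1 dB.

6 equal incoherent sources raise the level by 10·log₁₀(6) = 7.78 dB.
L_total = 55.3 + 7.78 = 63.1 dB SPL.

63.1 dB SPL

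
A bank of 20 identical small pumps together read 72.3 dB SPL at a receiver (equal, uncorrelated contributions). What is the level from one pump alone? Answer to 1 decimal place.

59.3 dB SPL

20 equal incoherent sources add 10·log₁₀(20) = 13.01 dB over one source.
L_one = 72.3 − 13.01 = 59.3 dB SPL.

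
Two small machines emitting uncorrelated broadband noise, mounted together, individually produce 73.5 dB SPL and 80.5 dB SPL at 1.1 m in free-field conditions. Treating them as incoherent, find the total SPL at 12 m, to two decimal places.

Combined at 1.1 m: 10·log₁₀(10^(73.5/10)+10^(80.5/10)) = 81.290 dB SPL.
Then apply −20·log₁₀(12/1.1) = -20.756 dB → 60.53 dB SPL.

60.53 dB SPL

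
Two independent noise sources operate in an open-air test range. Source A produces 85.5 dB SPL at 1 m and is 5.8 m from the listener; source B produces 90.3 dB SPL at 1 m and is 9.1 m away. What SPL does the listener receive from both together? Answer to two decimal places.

At the listener: L_A = 85.5 − 20·log₁₀(5.8) = 70.231 dB; L_B = 90.3 − 20·log₁₀(9.1) = 71.119 dB.
Combined: 10·log₁₀(10^(70.231/10)+10^(71.119/10)) = 73.71 dB SPL.

73.71 dB SPL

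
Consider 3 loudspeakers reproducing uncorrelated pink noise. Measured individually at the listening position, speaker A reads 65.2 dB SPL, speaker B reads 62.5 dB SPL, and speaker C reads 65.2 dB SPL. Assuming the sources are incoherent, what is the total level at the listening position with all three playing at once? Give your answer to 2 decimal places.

Incoherent sources sum as intensities:
L_total = 10·log₁₀(10^(65.2/10) + 10^(62.5/10) + 10^(65.2/10)) = 10·log₁₀(8401000) = 69.24 dB SPL.

69.24 dB SPL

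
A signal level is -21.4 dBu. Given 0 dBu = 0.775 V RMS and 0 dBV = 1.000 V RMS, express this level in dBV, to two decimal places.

The offset between the scales is 20·log₁₀(0.775/1.000) = −2.214 dB.
So dBV = -21.4 − 2.214 = -23.61 dBV.

-23.61 dBV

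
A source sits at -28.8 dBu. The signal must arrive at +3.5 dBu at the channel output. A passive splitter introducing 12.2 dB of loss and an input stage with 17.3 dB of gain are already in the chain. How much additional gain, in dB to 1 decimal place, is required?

27.2 dB

The required make-up gain is the shortfall in the dB sum.
G = +3.5 − (-28.8) + 12.2 − 17.3 = 27.2 dB.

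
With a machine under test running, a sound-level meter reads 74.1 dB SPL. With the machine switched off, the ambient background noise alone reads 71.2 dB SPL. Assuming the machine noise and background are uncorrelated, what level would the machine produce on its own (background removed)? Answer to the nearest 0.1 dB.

Remove the background by subtracting linear intensities:
L_src = 10·log₁₀(10^(74.1/10) − 10^(71.2/10)) = 10·log₁₀(12520000) = 71.0 dB SPL.

71.0 dB SPL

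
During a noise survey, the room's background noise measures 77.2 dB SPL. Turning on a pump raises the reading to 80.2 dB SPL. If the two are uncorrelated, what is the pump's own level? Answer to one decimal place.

77.2 dB SPL

Subtract intensities: L_src = 10·log₁₀(10^(L_total/10) − 10^(L_bg/10)).
L_src = 10·log₁₀(10^(80.2/10) − 10^(77.2/10)) = 10·log₁₀(52230000) = 77.2 dB SPL.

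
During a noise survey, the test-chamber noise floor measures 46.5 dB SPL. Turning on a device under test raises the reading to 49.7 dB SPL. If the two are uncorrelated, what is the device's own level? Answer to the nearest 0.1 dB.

Remove the background by subtracting linear intensities:
L_src = 10·log₁₀(10^(49.7/10) − 10^(46.5/10)) = 10·log₁₀(48660) = 46.9 dB SPL.

46.9 dB SPL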